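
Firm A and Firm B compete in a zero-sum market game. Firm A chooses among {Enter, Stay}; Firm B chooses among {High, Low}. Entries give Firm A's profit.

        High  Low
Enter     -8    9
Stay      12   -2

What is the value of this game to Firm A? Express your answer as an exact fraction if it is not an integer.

92/31

Row minima: Enter → -8, Stay → -2; maximin = -2.
Column maxima: High → 12, Low → 9; minimax = 9.
-2 ≠ 9, so there is no saddle point; optimal play is mixed.
Let Firm A play Enter with probability p. Expected payoff against High: (-8)p + 12(1−p) = −20p + 12; against Low: 9p + (-2)(1−p) = 11p − 2.
Setting these equal: −20p + 12 = 11p − 2 ⇒ −31p = -14 ⇒ p = 14/31, and the value is (-20)·(14/31) + 12 = 92/31.
For Firm B: with q = P(High), equating Enter's and Stay's payoffs gives −17q + 9 = 14q − 2 ⇒ q = 11/31.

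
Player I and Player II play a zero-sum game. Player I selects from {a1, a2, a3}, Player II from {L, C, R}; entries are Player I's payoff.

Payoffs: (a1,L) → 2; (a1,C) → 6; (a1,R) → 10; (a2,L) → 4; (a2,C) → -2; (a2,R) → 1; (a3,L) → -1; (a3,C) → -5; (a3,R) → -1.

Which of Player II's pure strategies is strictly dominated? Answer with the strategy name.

R

C holds Player I's payoff strictly below R in every row: 6 < 10, -2 < 1, -5 < -1.
So R is strictly dominated for Player II.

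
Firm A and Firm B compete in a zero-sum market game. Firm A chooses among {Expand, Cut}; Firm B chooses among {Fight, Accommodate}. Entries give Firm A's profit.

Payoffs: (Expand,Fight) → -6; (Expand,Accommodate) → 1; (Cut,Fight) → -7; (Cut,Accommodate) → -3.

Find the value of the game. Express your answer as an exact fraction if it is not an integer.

Row minima: Expand → -6, Cut → -7; maximin = -6.
Column maxima: Fight → -6, Accommodate → 1; minimax = -6.
Since maximin = minimax = -6, there is a saddle point and the value is -6.

-6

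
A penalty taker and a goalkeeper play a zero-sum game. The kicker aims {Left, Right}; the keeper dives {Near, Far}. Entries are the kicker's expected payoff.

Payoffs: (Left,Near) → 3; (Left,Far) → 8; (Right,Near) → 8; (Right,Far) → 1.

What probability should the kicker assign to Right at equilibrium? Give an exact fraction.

Row minima: Left → 3, Right → 1; maximin = 3.
Column maxima: Near → 8, Far → 8; minimax = 8.
3 ≠ 8, so there is no saddle point; optimal play is mixed.
Let the kicker play Left with probability p. Expected payoff against Near: 3p + 8(1−p) = −5p + 8; against Far: 8p + 1(1−p) = 7p + 1.
Setting these equal: −5p + 8 = 7p + 1 ⇒ −12p = -7 ⇒ p = 7/12, and the value is (-5)·(7/12) + 8 = 61/12.
For the keeper: with q = P(Near), equating Left's and Right's payoffs gives −5q + 8 = 7q + 1 ⇒ q = 7/12.

5/12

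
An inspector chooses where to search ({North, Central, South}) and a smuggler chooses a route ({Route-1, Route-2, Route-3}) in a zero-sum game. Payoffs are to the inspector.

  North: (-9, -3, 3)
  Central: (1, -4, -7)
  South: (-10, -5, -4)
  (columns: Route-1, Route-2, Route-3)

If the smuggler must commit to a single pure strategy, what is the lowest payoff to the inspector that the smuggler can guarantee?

Column maxima: Route-1 → 1, Route-2 → -3, Route-3 → 3.
The smallest of these is -3.

-3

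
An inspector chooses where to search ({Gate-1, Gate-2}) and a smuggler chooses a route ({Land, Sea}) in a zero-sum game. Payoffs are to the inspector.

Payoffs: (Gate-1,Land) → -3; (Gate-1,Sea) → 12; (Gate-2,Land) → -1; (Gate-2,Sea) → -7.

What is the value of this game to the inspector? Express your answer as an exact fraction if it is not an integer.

Row minima: Gate-1 → -3, Gate-2 → -7; maximin = -3.
Column maxima: Land → -1, Sea → 12; minimax = -1.
-3 ≠ -1, so there is no saddle point; optimal play is mixed.
Let the inspector play Gate-1 with probability p. Expected payoff against Land: (-3)p + (-1)(1−p) = −2p − 1; against Sea: 12p + (-7)(1−p) = 19p − 7.
Setting these equal: −2p − 1 = 19p − 7 ⇒ −21p = -6 ⇒ p = 2/7, and the value is (-2)·(2/7) − 1 = -11/7.
For the smuggler: with q = P(Land), equating Gate-1's and Gate-2's payoffs gives −15q + 12 = 6q − 7 ⇒ q = 19/21.

-11/7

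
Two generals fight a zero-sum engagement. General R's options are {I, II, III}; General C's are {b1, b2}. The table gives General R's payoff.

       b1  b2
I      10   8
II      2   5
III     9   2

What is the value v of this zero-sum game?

8

Row minima: I → 8, II → 2, III → 2; maximin = 8.
Column maxima: b1 → 10, b2 → 8; minimax = 8.
Since maximin = minimax = 8, there is a saddle point and the value is 8.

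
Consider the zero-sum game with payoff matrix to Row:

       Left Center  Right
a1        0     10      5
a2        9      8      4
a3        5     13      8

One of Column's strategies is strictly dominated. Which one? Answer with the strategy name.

Center

Right holds Row's payoff strictly below Center in every row: 5 < 10, 4 < 8, 8 < 13.
So Center is strictly dominated for Column.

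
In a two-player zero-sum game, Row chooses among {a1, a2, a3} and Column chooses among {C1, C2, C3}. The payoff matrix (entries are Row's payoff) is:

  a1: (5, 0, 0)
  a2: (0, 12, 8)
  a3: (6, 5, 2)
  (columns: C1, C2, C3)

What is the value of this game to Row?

Row minima: a1 → 0, a2 → 0, a3 → 2; maximin = 2.
Column maxima: C1 → 6, C2 → 12, C3 → 8; minimax = 6.
2 ≠ 6, so there is no saddle point; optimal play is mixed.
a1 is strictly dominated by a3, so Row never plays it.
With a1 eliminated, C2 is strictly dominated by C3 (it gives Row strictly more in every remaining row), so Column never plays it.
On the remaining 2×2 (a2, a3 vs C1, C3):
Let Row play a2 with probability p. Expected payoff against C1: 0p + 6(1−p) = −6p + 6; against C3: 8p + 2(1−p) = 6p + 2.
Setting these equal: −6p + 6 = 6p + 2 ⇒ −12p = -4 ⇒ p = 1/3, and the value is (-6)·(1/3) + 6 = 4.
For Column: with q = P(C1), equating a2's and a3's payoffs gives −8q + 8 = 4q + 2 ⇒ q = 1/2.

4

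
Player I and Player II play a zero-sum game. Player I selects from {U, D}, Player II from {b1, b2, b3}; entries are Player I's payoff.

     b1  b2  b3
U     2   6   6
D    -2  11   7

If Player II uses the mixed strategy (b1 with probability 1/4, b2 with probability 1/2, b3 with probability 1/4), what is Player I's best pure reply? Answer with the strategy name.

D

Expected payoff of U: (1/4)·2 + (1/2)·6 + (1/4)·6 = 5.
Expected payoff of D: (1/4)·(-2) + (1/2)·11 + (1/4)·7 = 27/4.
The largest is 27/4, so Player I's best response is D.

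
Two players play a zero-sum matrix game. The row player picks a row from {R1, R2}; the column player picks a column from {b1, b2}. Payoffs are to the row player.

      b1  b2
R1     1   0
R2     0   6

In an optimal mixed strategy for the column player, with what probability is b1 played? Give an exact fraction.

Row minima: R1 → 0, R2 → 0; maximin = 0.
Column maxima: b1 → 1, b2 → 6; minimax = 1.
0 ≠ 1, so there is no saddle point; optimal play is mixed.
Let the row player play R1 with probability p. Expected payoff against b1: 1p + 0(1−p) = p; against b2: 0p + 6(1−p) = −6p + 6.
Setting these equal: p = −6p + 6 ⇒ 7p = 6 ⇒ p = 6/7, and the value is (1)·(6/7) = 6/7.
For the column player: with q = P(b1), equating R1's and R2's payoffs gives q = −6q + 6 ⇒ q = 6/7.

6/7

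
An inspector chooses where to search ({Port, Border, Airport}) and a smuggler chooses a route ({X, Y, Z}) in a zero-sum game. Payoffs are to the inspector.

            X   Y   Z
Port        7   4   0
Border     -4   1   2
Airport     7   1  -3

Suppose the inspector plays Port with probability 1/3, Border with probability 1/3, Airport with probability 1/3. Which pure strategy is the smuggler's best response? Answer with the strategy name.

If the smuggler plays X, the inspector's expected payoff is (1/3)·7 + (1/3)·(-4) + (1/3)·7 = 10/3.
If the smuggler plays Y, the inspector's expected payoff is (1/3)·4 + (1/3)·1 + (1/3)·1 = 2.
If the smuggler plays Z, the inspector's expected payoff is (1/3)·0 + (1/3)·2 + (1/3)·(-3) = -1/3.
The smuggler minimizes the inspector's payoff; the smallest is -1/3, so the best response is Z.

Z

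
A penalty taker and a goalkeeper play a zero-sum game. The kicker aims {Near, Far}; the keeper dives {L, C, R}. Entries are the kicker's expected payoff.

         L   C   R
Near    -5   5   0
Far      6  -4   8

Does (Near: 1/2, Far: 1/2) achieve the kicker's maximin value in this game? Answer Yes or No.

Against L this mix gives (1/2)·(-5) + (1/2)·6 = 1/2.
Against C this mix gives (1/2)·5 + (1/2)·(-4) = 1/2.
Against R this mix gives (1/2)·0 + (1/2)·8 = 4.
All of the keeper's active replies (L, C) yield 1/2, and no column does worse for the kicker. The mix makes the keeper indifferent and guarantees 1/2, so it is optimal.

Yes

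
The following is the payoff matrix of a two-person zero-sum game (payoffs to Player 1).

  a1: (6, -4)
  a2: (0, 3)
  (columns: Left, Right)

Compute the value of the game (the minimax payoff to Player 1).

Row minima: a1 → -4, a2 → 0; maximin = 0.
Column maxima: Left → 6, Right → 3; minimax = 3.
0 ≠ 3, so there is no saddle point; optimal play is mixed.
Let Player 1 play a1 with probability p. Expected payoff against Left: 6p + 0(1−p) = 6p; against Right: (-4)p + 3(1−p) = −7p + 3.
Setting these equal: 6p = −7p + 3 ⇒ 13p = 3 ⇒ p = 3/13, and the value is (6)·(3/13) = 18/13.
For Player 2: with q = P(Left), equating a1's and a2's payoffs gives 10q − 4 = −3q + 3 ⇒ q = 7/13.

18/13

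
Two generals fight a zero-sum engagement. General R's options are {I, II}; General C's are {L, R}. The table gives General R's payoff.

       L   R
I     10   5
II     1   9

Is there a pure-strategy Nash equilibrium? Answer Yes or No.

Row minima: I → 5, II → 1; maximin = 5.
Column maxima: L → 10, R → 9; minimax = 9.
5 ≠ 9, so no pure-strategy equilibrium exists.

No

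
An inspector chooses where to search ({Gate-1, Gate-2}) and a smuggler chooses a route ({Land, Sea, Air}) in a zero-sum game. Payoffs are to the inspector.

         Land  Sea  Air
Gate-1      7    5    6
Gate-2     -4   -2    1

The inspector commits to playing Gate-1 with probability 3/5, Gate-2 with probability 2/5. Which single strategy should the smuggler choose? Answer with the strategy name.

Sea

If the smuggler plays Land, the inspector's expected payoff is (3/5)·7 + (2/5)·(-4) = 13/5.
If the smuggler plays Sea, the inspector's expected payoff is (3/5)·5 + (2/5)·(-2) = 11/5.
If the smuggler plays Air, the inspector's expected payoff is (3/5)·6 + (2/5)·1 = 4.
The smuggler minimizes the inspector's payoff; the smallest is 11/5, so the best response is Sea.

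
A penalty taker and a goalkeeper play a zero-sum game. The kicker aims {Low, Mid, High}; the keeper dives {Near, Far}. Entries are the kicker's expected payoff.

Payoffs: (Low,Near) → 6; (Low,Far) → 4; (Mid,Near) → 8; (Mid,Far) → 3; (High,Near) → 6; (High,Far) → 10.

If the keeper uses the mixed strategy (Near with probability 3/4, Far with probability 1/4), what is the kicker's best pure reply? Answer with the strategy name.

Expected payoff of Low: (3/4)·6 + (1/4)·4 = 11/2.
Expected payoff of Mid: (3/4)·8 + (1/4)·3 = 27/4.
Expected payoff of High: (3/4)·6 + (1/4)·10 = 7.
The largest is 7, so the kicker's best response is High.

High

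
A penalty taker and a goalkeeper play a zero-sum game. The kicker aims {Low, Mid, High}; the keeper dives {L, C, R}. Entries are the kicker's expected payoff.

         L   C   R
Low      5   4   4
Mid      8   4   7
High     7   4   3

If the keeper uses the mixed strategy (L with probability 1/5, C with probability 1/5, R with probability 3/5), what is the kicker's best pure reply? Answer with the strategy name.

Expected payoff of Low: (1/5)·5 + (1/5)·4 + (3/5)·4 = 21/5.
Expected payoff of Mid: (1/5)·8 + (1/5)·4 + (3/5)·7 = 33/5.
Expected payoff of High: (1/5)·7 + (1/5)·4 + (3/5)·3 = 4.
The largest is 33/5, so the kicker's best response is Mid.

Mid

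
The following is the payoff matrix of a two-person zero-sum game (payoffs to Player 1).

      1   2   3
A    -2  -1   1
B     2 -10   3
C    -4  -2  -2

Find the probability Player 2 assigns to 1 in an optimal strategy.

Row minima: A → -2, B → -10, C → -4; maximin = -2.
Column maxima: 1 → 2, 2 → -1, 3 → 3; minimax = -1.
-2 ≠ -1, so there is no saddle point; optimal play is mixed.
C is strictly dominated by A, so Player 1 never plays it.
3 is strictly dominated by 1 (it gives Player 1 strictly more in every row), so Player 2 never plays it.
On the remaining 2×2 (A, B vs 1, 2):
Let Player 1 play A with probability p. Expected payoff against 1: (-2)p + 2(1−p) = −4p + 2; against 2: (-1)p + (-10)(1−p) = 9p − 10.
Setting these equal: −4p + 2 = 9p − 10 ⇒ −13p = -12 ⇒ p = 12/13, and the value is (-4)·(12/13) + 2 = -22/13.
For Player 2: with q = P(1), equating A's and B's payoffs gives −q − 1 = 12q − 10 ⇒ q = 9/13.

9/13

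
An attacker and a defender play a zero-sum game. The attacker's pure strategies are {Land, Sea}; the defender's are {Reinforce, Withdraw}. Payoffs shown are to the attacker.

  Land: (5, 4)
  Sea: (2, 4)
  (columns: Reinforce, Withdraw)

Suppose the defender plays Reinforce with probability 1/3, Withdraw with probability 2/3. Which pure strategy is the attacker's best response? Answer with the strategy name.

Expected payoff of Land: (1/3)·5 + (2/3)·4 = 13/3.
Expected payoff of Sea: (1/3)·2 + (2/3)·4 = 10/3.
The largest is 13/3, so the attacker's best response is Land.

Land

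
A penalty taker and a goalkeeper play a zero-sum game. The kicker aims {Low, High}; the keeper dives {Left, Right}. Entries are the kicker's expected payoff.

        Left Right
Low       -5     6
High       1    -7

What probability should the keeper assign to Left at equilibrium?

13/19

Row minima: Low → -5, High → -7; maximin = -5.
Column maxima: Left → 1, Right → 6; minimax = 1.
-5 ≠ 1, so there is no saddle point; optimal play is mixed.
Let the kicker play Low with probability p. Expected payoff against Left: (-5)p + 1(1−p) = −6p + 1; against Right: 6p + (-7)(1−p) = 13p − 7.
Setting these equal: −6p + 1 = 13p − 7 ⇒ −19p = -8 ⇒ p = 8/19, and the value is (-6)·(8/19) + 1 = -29/19.
For the keeper: with q = P(Left), equating Low's and High's payoffs gives −11q + 6 = 8q − 7 ⇒ q = 13/19.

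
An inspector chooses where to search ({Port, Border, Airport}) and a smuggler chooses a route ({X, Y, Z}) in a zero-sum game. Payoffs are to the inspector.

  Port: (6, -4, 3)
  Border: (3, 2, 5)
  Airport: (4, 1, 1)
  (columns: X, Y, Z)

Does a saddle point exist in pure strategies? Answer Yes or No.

Row minima: Port → -4, Border → 2, Airport → 1; maximin = 2.
Column maxima: X → 6, Y → 2, Z → 5; minimax = 2.
maximin = minimax = 2, so a saddle point exists.

Yes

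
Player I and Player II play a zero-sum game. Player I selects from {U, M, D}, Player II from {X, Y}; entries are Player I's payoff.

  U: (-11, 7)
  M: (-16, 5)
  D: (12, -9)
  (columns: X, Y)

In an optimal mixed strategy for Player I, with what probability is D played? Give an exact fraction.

Row minima: U → -11, M → -16, D → -9; maximin = -9.
Column maxima: X → 12, Y → 7; minimax = 7.
-9 ≠ 7, so there is no saddle point; optimal play is mixed.
M is strictly dominated by U, so Player I never plays it.
On the remaining 2×2 (U, D vs X, Y):
Let Player I play U with probability p. Expected payoff against X: (-11)p + 12(1−p) = −23p + 12; against Y: 7p + (-9)(1−p) = 16p − 9.
Setting these equal: −23p + 12 = 16p − 9 ⇒ −39p = -21 ⇒ p = 7/13, and the value is (-23)·(7/13) + 12 = -5/13.
For Player II: with q = P(X), equating U's and D's payoffs gives −18q + 7 = 21q − 9 ⇒ q = 16/39.

6/13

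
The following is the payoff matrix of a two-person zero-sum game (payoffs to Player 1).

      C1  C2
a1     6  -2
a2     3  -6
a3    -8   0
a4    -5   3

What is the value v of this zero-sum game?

Row minima: a1 → -2, a2 → -6, a3 → -8, a4 → -5; maximin = -2.
Column maxima: C1 → 6, C2 → 3; minimax = 3.
-2 ≠ 3, so there is no saddle point; optimal play is mixed.
a2 is strictly dominated by a1, so Player 1 never plays it.
a3 is strictly dominated by a4, so Player 1 never plays it.
On the remaining 2×2 (a1, a4 vs C1, C2):
Let Player 1 play a1 with probability p. Expected payoff against C1: 6p + (-5)(1−p) = 11p − 5; against C2: (-2)p + 3(1−p) = −5p + 3.
Setting these equal: 11p − 5 = −5p + 3 ⇒ 16p = 8 ⇒ p = 1/2, and the value is (11)·(1/2) − 5 = 1/2.
For Player 2: with q = P(C1), equating a1's and a4's payoffs gives 8q − 2 = −8q + 3 ⇒ q = 5/16.

1/2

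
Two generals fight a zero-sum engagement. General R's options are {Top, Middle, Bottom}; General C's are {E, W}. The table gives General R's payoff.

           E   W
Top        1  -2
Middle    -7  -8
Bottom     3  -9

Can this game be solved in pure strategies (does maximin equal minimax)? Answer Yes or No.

Row minima: Top → -2, Middle → -8, Bottom → -9; maximin = -2.
Column maxima: E → 3, W → -2; minimax = -2.
maximin = minimax = -2, so a saddle point exists.

Yes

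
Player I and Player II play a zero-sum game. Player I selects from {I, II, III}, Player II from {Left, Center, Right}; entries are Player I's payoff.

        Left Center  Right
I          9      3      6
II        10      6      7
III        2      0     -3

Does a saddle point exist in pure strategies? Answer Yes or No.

Row minima: I → 3, II → 6, III → -3; maximin = 6.
Column maxima: Left → 10, Center → 6, Right → 7; minimax = 6.
maximin = minimax = 6, so a saddle point exists.

Yes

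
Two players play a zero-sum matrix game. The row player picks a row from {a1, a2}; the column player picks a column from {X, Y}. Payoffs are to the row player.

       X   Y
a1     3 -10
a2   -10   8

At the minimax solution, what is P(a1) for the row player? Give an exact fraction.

18/31

Row minima: a1 → -10, a2 → -10; maximin = -10.
Column maxima: X → 3, Y → 8; minimax = 3.
-10 ≠ 3, so there is no saddle point; optimal play is mixed.
Let the row player play a1 with probability p. Expected payoff against X: 3p + (-10)(1−p) = 13p − 10; against Y: (-10)p + 8(1−p) = −18p + 8.
Setting these equal: 13p − 10 = −18p + 8 ⇒ 31p = 18 ⇒ p = 18/31, and the value is (13)·(18/31) − 10 = -76/31.
For the column player: with q = P(X), equating a1's and a2's payoffs gives 13q − 10 = −18q + 8 ⇒ q = 18/31.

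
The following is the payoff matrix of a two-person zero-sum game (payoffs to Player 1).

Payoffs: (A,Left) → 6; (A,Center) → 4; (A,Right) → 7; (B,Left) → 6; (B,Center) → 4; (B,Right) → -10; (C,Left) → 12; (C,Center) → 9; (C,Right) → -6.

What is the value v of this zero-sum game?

Row minima: A → 4, B → -10, C → -6; maximin = 4.
Column maxima: Left → 12, Center → 9, Right → 7; minimax = 7.
4 ≠ 7, so there is no saddle point; optimal play is mixed.
B is strictly dominated by C, so Player 1 never plays it.
Left is strictly dominated by Center (it gives Player 1 strictly more in every row), so Player 2 never plays it.
On the remaining 2×2 (A, C vs Center, Right):
Let Player 1 play A with probability p. Expected payoff against Center: 4p + 9(1−p) = −5p + 9; against Right: 7p + (-6)(1−p) = 13p − 6.
Setting these equal: −5p + 9 = 13p − 6 ⇒ −18p = -15 ⇒ p = 5/6, and the value is (-5)·(5/6) + 9 = 29/6.
For Player 2: with q = P(Center), equating A's and C's payoffs gives −3q + 7 = 15q − 6 ⇒ q = 13/18.

29/6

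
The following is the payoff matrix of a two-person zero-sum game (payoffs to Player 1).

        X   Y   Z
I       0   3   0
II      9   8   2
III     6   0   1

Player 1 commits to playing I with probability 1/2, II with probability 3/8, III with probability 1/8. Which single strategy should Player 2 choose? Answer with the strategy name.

If Player 2 plays X, Player 1's expected payoff is (1/2)·0 + (3/8)·9 + (1/8)·6 = 33/8.
If Player 2 plays Y, Player 1's expected payoff is (1/2)·3 + (3/8)·8 + (1/8)·0 = 9/2.
If Player 2 plays Z, Player 1's expected payoff is (1/2)·0 + (3/8)·2 + (1/8)·1 = 7/8.
Player 2 minimizes Player 1's payoff; the smallest is 7/8, so the best response is Z.

Z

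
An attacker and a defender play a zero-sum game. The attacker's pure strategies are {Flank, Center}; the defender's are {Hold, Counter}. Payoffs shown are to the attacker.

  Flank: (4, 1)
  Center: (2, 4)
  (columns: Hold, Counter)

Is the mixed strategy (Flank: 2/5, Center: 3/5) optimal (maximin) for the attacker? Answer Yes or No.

Against Hold this mix gives (2/5)·4 + (3/5)·2 = 14/5.
Against Counter this mix gives (2/5)·1 + (3/5)·4 = 14/5.
All of the defender's active replies (Hold, Counter) yield 14/5, and no column does worse for the attacker. The mix makes the defender indifferent and guarantees 14/5, so it is optimal.

Yes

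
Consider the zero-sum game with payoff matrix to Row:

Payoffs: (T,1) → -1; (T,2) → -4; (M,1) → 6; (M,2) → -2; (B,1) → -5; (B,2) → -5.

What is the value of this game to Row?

Row minima: T → -4, M → -2, B → -5; maximin = -2.
Column maxima: 1 → 6, 2 → -2; minimax = -2.
Since maximin = minimax = -2, there is a saddle point and the value is -2.

-2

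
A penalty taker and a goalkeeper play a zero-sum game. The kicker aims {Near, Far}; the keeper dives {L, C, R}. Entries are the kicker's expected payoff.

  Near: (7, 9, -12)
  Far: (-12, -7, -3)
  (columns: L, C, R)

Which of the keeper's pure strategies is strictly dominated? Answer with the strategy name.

L holds the kicker's payoff strictly below C in every row: 7 < 9, -12 < -7.
So C is strictly dominated for the keeper.

C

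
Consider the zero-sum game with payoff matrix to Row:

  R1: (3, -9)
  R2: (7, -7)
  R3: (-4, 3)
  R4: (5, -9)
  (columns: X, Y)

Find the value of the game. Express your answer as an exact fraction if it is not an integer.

Row minima: R1 → -9, R2 → -7, R3 → -4, R4 → -9; maximin = -4.
Column maxima: X → 7, Y → 3; minimax = 3.
-4 ≠ 3, so there is no saddle point; optimal play is mixed.
R1 is strictly dominated by R2, so Row never plays it.
R4 is strictly dominated by R2, so Row never plays it.
On the remaining 2×2 (R2, R3 vs X, Y):
Let Row play R2 with probability p. Expected payoff against X: 7p + (-4)(1−p) = 11p − 4; against Y: (-7)p + 3(1−p) = −10p + 3.
Setting these equal: 11p − 4 = −10p + 3 ⇒ 21p = 7 ⇒ p = 1/3, and the value is (11)·(1/3) − 4 = -1/3.
For Column: with q = P(X), equating R2's and R3's payoffs gives 14q − 7 = −7q + 3 ⇒ q = 10/21.

-1/3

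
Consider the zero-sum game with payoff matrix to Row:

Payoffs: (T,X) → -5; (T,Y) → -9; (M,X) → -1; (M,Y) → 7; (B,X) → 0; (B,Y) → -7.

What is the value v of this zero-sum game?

Row minima: T → -9, M → -1, B → -7; maximin = -1.
Column maxima: X → 0, Y → 7; minimax = 0.
-1 ≠ 0, so there is no saddle point; optimal play is mixed.
T is strictly dominated by M, so Row never plays it.
On the remaining 2×2 (M, B vs X, Y):
Let Row play M with probability p. Expected payoff against X: (-1)p + 0(1−p) = −p; against Y: 7p + (-7)(1−p) = 14p − 7.
Setting these equal: −p = 14p − 7 ⇒ −15p = -7 ⇒ p = 7/15, and the value is (-1)·(7/15) = -7/15.
For Column: with q = P(X), equating M's and B's payoffs gives −8q + 7 = 7q − 7 ⇒ q = 14/15.

-7/15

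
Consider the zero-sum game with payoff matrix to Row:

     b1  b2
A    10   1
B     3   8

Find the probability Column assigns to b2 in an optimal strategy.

Row minima: A → 1, B → 3; maximin = 3.
Column maxima: b1 → 10, b2 → 8; minimax = 8.
3 ≠ 8, so there is no saddle point; optimal play is mixed.
Let Row play A with probability p. Expected payoff against b1: 10p + 3(1−p) = 7p + 3; against b2: 1p + 8(1−p) = −7p + 8.
Setting these equal: 7p + 3 = −7p + 8 ⇒ 14p = 5 ⇒ p = 5/14, and the value is (7)·(5/14) + 3 = 11/2.
For Column: with q = P(b1), equating A's and B's payoffs gives 9q + 1 = −5q + 8 ⇒ q = 1/2.

1/2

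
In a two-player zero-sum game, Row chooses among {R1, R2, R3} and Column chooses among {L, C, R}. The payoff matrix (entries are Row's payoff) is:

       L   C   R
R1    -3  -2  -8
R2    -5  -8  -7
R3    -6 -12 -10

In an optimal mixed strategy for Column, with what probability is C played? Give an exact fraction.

1/7

Row minima: R1 → -8, R2 → -8, R3 → -12; maximin = -8.
Column maxima: L → -3, C → -2, R → -7; minimax = -7.
-8 ≠ -7, so there is no saddle point; optimal play is mixed.
R3 is strictly dominated by R1, so Row never plays it.
L is strictly dominated by R (it gives Row strictly more in every row), so Column never plays it.
On the remaining 2×2 (R1, R2 vs C, R):
Let Row play R1 with probability p. Expected payoff against C: (-2)p + (-8)(1−p) = 6p − 8; against R: (-8)p + (-7)(1−p) = −p − 7.
Setting these equal: 6p − 8 = −p − 7 ⇒ 7p = 1 ⇒ p = 1/7, and the value is (6)·(1/7) − 8 = -50/7.
For Column: with q = P(C), equating R1's and R2's payoffs gives 6q − 8 = −q − 7 ⇒ q = 1/7.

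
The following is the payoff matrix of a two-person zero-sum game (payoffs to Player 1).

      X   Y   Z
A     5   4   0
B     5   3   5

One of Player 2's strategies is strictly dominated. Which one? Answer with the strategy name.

X

Y holds Player 1's payoff strictly below X in every row: 4 < 5, 3 < 5.
So X is strictly dominated for Player 2.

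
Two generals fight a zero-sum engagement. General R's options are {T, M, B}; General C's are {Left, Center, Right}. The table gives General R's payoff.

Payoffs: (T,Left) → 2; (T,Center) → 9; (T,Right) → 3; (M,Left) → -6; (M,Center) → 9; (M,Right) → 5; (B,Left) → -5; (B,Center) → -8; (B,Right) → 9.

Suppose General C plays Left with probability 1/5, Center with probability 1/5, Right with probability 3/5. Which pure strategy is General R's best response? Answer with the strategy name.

T

Expected payoff of T: (1/5)·2 + (1/5)·9 + (3/5)·3 = 4.
Expected payoff of M: (1/5)·(-6) + (1/5)·9 + (3/5)·5 = 18/5.
Expected payoff of B: (1/5)·(-5) + (1/5)·(-8) + (3/5)·9 = 14/5.
The largest is 4, so General R's best response is T.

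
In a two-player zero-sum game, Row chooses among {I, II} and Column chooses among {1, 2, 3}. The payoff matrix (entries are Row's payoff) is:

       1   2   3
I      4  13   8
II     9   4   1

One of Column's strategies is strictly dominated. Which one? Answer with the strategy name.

2

3 holds Row's payoff strictly below 2 in every row: 8 < 13, 1 < 4.
So 2 is strictly dominated for Column.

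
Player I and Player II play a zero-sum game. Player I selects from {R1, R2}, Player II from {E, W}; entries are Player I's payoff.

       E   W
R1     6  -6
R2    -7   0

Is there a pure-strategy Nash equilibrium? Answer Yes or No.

Row minima: R1 → -6, R2 → -7; maximin = -6.
Column maxima: E → 6, W → 0; minimax = 0.
-6 ≠ 0, so no pure-strategy equilibrium exists.

No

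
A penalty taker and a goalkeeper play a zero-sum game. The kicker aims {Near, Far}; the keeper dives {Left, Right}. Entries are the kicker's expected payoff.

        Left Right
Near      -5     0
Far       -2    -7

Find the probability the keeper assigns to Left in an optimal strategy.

Row minima: Near → -5, Far → -7; maximin = -5.
Column maxima: Left → -2, Right → 0; minimax = -2.
-5 ≠ -2, so there is no saddle point; optimal play is mixed.
Let the kicker play Near with probability p. Expected payoff against Left: (-5)p + (-2)(1−p) = −3p − 2; against Right: 0p + (-7)(1−p) = 7p − 7.
Setting these equal: −3p − 2 = 7p − 7 ⇒ −10p = -5 ⇒ p = 1/2, and the value is (-3)·(1/2) − 2 = -7/2.
For the keeper: with q = P(Left), equating Near's and Far's payoffs gives −5q = 5q − 7 ⇒ q = 7/10.

7/10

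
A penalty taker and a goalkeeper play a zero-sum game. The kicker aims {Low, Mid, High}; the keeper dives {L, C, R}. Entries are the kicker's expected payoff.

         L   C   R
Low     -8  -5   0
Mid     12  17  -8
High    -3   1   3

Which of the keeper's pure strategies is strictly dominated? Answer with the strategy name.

L holds the kicker's payoff strictly below C in every row: -8 < -5, 12 < 17, -3 < 1.
So C is strictly dominated for the keeper.

C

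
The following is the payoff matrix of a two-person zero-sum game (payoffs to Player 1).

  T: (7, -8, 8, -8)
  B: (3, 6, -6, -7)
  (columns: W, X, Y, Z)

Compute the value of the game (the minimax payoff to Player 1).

Row minima: T → -8, B → -7; maximin = -7.
Column maxima: W → 7, X → 6, Y → 8, Z → -7; minimax = -7.
Since maximin = minimax = -7, there is a saddle point and the value is -7.

-7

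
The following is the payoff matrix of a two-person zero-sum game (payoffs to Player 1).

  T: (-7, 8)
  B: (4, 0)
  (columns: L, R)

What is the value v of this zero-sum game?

Row minima: T → -7, B → 0; maximin = 0.
Column maxima: L → 4, R → 8; minimax = 4.
0 ≠ 4, so there is no saddle point; optimal play is mixed.
Let Player 1 play T with probability p. Expected payoff against L: (-7)p + 4(1−p) = −11p + 4; against R: 8p + 0(1−p) = 8p.
Setting these equal: −11p + 4 = 8p ⇒ −19p = -4 ⇒ p = 4/19, and the value is (-11)·(4/19) + 4 = 32/19.
For Player 2: with q = P(L), equating T's and B's payoffs gives −15q + 8 = 4q ⇒ q = 8/19.

32/19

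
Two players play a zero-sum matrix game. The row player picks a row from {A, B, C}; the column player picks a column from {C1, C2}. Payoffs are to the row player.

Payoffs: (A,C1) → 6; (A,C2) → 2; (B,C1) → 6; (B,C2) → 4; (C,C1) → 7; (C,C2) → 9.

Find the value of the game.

7

Row minima: A → 2, B → 4, C → 7; maximin = 7.
Column maxima: C1 → 7, C2 → 9; minimax = 7.
Since maximin = minimax = 7, there is a saddle point and the value is 7.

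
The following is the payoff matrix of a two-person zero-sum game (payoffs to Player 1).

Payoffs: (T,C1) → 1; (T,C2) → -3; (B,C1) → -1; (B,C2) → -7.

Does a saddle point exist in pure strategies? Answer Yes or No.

Yes

Row minima: T → -3, B → -7; maximin = -3.
Column maxima: C1 → 1, C2 → -3; minimax = -3.
maximin = minimax = -3, so a saddle point exists.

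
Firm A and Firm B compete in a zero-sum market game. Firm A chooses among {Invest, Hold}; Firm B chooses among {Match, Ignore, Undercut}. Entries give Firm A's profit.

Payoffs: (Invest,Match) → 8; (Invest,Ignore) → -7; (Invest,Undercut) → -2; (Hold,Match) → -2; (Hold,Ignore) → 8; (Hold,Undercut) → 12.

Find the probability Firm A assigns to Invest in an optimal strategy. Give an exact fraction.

Row minima: Invest → -7, Hold → -2; maximin = -2.
Column maxima: Match → 8, Ignore → 8, Undercut → 12; minimax = 8.
-2 ≠ 8, so there is no saddle point; optimal play is mixed.
Undercut is strictly dominated by Ignore (it gives Firm A strictly more in every row), so Firm B never plays it.
On the remaining 2×2 (Invest, Hold vs Match, Ignore):
Let Firm A play Invest with probability p. Expected payoff against Match: 8p + (-2)(1−p) = 10p − 2; against Ignore: (-7)p + 8(1−p) = −15p + 8.
Setting these equal: 10p − 2 = −15p + 8 ⇒ 25p = 10 ⇒ p = 2/5, and the value is (10)·(2/5) − 2 = 2.
For Firm B: with q = P(Match), equating Invest's and Hold's payoffs gives 15q − 7 = −10q + 8 ⇒ q = 3/5.

2/5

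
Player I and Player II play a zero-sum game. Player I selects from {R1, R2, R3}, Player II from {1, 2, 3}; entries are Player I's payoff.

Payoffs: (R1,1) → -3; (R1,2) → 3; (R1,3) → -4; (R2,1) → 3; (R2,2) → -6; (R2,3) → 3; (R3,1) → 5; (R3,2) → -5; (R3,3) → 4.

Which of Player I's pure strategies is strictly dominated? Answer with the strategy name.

R3 gives a strictly higher payoff than R2 against every column: 5 > 3, -5 > -6, 4 > 3.
So R2 is strictly dominated and Player I never plays it.

R2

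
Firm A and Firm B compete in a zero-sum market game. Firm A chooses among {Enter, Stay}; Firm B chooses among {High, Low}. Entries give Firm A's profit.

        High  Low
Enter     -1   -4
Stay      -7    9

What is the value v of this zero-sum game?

Row minima: Enter → -4, Stay → -7; maximin = -4.
Column maxima: High → -1, Low → 9; minimax = -1.
-4 ≠ -1, so there is no saddle point; optimal play is mixed.
Let Firm A play Enter with probability p. Expected payoff against High: (-1)p + (-7)(1−p) = 6p − 7; against Low: (-4)p + 9(1−p) = −13p + 9.
Setting these equal: 6p − 7 = −13p + 9 ⇒ 19p = 16 ⇒ p = 16/19, and the value is (6)·(16/19) − 7 = -37/19.
For Firm B: with q = P(High), equating Enter's and Stay's payoffs gives 3q − 4 = −16q + 9 ⇒ q = 13/19.

-37/19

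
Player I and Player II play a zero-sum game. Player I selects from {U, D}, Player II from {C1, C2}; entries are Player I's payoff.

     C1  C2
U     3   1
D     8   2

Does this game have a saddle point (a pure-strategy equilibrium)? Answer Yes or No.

Row minima: U → 1, D → 2; maximin = 2.
Column maxima: C1 → 8, C2 → 2; minimax = 2.
maximin = minimax = 2, so a saddle point exists.

Yes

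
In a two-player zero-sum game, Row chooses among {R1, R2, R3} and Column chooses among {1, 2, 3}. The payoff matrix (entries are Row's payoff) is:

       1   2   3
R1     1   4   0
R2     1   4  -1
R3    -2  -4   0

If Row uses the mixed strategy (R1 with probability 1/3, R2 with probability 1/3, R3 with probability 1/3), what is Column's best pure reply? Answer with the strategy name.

If Column plays 1, Row's expected payoff is (1/3)·1 + (1/3)·1 + (1/3)·(-2) = 0.
If Column plays 2, Row's expected payoff is (1/3)·4 + (1/3)·4 + (1/3)·(-4) = 4/3.
If Column plays 3, Row's expected payoff is (1/3)·0 + (1/3)·(-1) + (1/3)·0 = -1/3.
Column minimizes Row's payoff; the smallest is -1/3, so the best response is 3.

3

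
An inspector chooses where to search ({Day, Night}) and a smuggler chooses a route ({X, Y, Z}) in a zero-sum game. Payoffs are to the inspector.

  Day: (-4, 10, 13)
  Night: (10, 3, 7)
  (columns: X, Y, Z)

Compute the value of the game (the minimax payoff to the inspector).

16/3

Row minima: Day → -4, Night → 3; maximin = 3.
Column maxima: X → 10, Y → 10, Z → 13; minimax = 10.
3 ≠ 10, so there is no saddle point; optimal play is mixed.
Z is strictly dominated by Y (it gives the inspector strictly more in every row), so the smuggler never plays it.
On the remaining 2×2 (Day, Night vs X, Y):
Let the inspector play Day with probability p. Expected payoff against X: (-4)p + 10(1−p) = −14p + 10; against Y: 10p + 3(1−p) = 7p + 3.
Setting these equal: −14p + 10 = 7p + 3 ⇒ −21p = -7 ⇒ p = 1/3, and the value is (-14)·(1/3) + 10 = 16/3.
For the smuggler: with q = P(X), equating Day's and Night's payoffs gives −14q + 10 = 7q + 3 ⇒ q = 1/3.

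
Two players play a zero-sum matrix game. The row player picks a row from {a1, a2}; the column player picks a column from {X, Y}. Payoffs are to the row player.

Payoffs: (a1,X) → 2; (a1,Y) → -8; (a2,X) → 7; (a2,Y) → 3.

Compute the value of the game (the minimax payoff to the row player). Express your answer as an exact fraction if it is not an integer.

Row minima: a1 → -8, a2 → 3; maximin = 3.
Column maxima: X → 7, Y → 3; minimax = 3.
Since maximin = minimax = 3, there is a saddle point and the value is 3.

3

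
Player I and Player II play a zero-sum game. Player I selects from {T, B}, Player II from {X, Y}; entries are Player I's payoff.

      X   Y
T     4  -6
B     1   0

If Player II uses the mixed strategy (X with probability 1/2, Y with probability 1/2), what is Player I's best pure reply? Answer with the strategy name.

Expected payoff of T: (1/2)·4 + (1/2)·(-6) = -1.
Expected payoff of B: (1/2)·1 + (1/2)·0 = 1/2.
The largest is 1/2, so Player I's best response is B.

B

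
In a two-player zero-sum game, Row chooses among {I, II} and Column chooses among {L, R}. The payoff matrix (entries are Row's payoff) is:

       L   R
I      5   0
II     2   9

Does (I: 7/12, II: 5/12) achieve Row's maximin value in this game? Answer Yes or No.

Against L this mix gives (7/12)·5 + (5/12)·2 = 15/4.
Against R this mix gives (7/12)·0 + (5/12)·9 = 15/4.
All of Column's active replies (L, R) yield 15/4, and no column does worse for Row. The mix makes Column indifferent and guarantees 15/4, so it is optimal.

Yes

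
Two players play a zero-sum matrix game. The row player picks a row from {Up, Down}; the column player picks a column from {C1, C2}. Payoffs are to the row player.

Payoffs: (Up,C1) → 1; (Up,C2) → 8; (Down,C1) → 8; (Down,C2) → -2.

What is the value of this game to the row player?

66/17

Row minima: Up → 1, Down → -2; maximin = 1.
Column maxima: C1 → 8, C2 → 8; minimax = 8.
1 ≠ 8, so there is no saddle point; optimal play is mixed.
Let the row player play Up with probability p. Expected payoff against C1: 1p + 8(1−p) = −7p + 8; against C2: 8p + (-2)(1−p) = 10p − 2.
Setting these equal: −7p + 8 = 10p − 2 ⇒ −17p = -10 ⇒ p = 10/17, and the value is (-7)·(10/17) + 8 = 66/17.
For the column player: with q = P(C1), equating Up's and Down's payoffs gives −7q + 8 = 10q − 2 ⇒ q = 10/17.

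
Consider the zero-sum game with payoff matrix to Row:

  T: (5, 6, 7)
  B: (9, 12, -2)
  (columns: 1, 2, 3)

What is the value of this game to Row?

Row minima: T → 5, B → -2; maximin = 5.
Column maxima: 1 → 9, 2 → 12, 3 → 7; minimax = 7.
5 ≠ 7, so there is no saddle point; optimal play is mixed.
2 is strictly dominated by 1 (it gives Row strictly more in every row), so Column never plays it.
On the remaining 2×2 (T, B vs 1, 3):
Let Row play T with probability p. Expected payoff against 1: 5p + 9(1−p) = −4p + 9; against 3: 7p + (-2)(1−p) = 9p − 2.
Setting these equal: −4p + 9 = 9p − 2 ⇒ −13p = -11 ⇒ p = 11/13, and the value is (-4)·(11/13) + 9 = 73/13.
For Column: with q = P(1), equating T's and B's payoffs gives −2q + 7 = 11q − 2 ⇒ q = 9/13.

73/13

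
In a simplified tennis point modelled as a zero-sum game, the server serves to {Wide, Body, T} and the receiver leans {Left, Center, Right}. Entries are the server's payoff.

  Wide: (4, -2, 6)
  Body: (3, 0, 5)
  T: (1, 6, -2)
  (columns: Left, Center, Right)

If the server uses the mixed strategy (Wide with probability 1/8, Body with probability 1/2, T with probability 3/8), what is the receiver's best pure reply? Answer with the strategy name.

Center

If the receiver plays Left, the server's expected payoff is (1/8)·4 + (1/2)·3 + (3/8)·1 = 19/8.
If the receiver plays Center, the server's expected payoff is (1/8)·(-2) + (1/2)·0 + (3/8)·6 = 2.
If the receiver plays Right, the server's expected payoff is (1/8)·6 + (1/2)·5 + (3/8)·(-2) = 5/2.
The receiver minimizes the server's payoff; the smallest is 2, so the best response is Center.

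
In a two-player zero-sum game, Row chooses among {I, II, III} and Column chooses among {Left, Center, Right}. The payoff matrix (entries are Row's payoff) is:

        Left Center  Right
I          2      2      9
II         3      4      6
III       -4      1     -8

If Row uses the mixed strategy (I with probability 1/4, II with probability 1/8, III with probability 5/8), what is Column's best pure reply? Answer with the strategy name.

Right

If Column plays Left, Row's expected payoff is (1/4)·2 + (1/8)·3 + (5/8)·(-4) = -13/8.
If Column plays Center, Row's expected payoff is (1/4)·2 + (1/8)·4 + (5/8)·1 = 13/8.
If Column plays Right, Row's expected payoff is (1/4)·9 + (1/8)·6 + (5/8)·(-8) = -2.
Column minimizes Row's payoff; the smallest is -2, so the best response is Right.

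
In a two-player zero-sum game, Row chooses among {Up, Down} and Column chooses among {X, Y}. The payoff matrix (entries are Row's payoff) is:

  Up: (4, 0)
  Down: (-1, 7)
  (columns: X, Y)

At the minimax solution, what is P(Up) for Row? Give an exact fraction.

Row minima: Up → 0, Down → -1; maximin = 0.
Column maxima: X → 4, Y → 7; minimax = 4.
0 ≠ 4, so there is no saddle point; optimal play is mixed.
Let Row play Up with probability p. Expected payoff against X: 4p + (-1)(1−p) = 5p − 1; against Y: 0p + 7(1−p) = −7p + 7.
Setting these equal: 5p − 1 = −7p + 7 ⇒ 12p = 8 ⇒ p = 2/3, and the value is (5)·(2/3) − 1 = 7/3.
For Column: with q = P(X), equating Up's and Down's payoffs gives 4q = −8q + 7 ⇒ q = 7/12.

2/3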